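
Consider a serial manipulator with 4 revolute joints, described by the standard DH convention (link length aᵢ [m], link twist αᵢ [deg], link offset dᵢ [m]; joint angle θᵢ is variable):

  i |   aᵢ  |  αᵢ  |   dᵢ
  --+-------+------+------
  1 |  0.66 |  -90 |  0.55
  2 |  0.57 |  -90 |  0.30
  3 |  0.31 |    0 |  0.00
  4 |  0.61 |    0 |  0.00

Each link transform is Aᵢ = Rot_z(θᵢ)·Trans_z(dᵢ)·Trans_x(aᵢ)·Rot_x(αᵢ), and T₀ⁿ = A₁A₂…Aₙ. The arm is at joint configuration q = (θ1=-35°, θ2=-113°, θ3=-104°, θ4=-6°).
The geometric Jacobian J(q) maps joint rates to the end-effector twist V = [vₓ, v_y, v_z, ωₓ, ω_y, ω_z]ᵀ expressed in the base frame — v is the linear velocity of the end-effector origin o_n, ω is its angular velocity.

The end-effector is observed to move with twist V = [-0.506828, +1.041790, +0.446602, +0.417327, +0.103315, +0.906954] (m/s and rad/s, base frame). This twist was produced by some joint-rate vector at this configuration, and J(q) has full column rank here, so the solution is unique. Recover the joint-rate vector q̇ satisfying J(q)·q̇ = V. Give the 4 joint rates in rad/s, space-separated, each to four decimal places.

0.7870 0.3240 0.8970 -0.5900

o_n = [1.1224, 0.6473, 0.8136]
J₁: ẑ×o_n = [-0.6473, 1.1224, 0.0000], ω = ẑ
J2: z=[0.5736, 0.8192, 0.0000] o=[0.5406, -0.3786, 0.5500] → [0.2159, -0.1512, 0.1119, 0.5736, 0.8192, 0.0000]
J3: z=[0.7540, -0.5280, 0.3907] o=[0.5303, -0.0051, 1.0747] → [-0.1171, 0.4282, 0.8045, 0.7540, -0.5280, 0.3907]
J4: z=[0.7540, -0.5280, 0.3907] o=[0.7268, 0.2245, 1.0057] → [-0.0638, 0.2994, 0.5276, 0.7540, -0.5280, 0.3907]
q̇ = J⁺·V = [0.7870, 0.3240, 0.8970, -0.5900]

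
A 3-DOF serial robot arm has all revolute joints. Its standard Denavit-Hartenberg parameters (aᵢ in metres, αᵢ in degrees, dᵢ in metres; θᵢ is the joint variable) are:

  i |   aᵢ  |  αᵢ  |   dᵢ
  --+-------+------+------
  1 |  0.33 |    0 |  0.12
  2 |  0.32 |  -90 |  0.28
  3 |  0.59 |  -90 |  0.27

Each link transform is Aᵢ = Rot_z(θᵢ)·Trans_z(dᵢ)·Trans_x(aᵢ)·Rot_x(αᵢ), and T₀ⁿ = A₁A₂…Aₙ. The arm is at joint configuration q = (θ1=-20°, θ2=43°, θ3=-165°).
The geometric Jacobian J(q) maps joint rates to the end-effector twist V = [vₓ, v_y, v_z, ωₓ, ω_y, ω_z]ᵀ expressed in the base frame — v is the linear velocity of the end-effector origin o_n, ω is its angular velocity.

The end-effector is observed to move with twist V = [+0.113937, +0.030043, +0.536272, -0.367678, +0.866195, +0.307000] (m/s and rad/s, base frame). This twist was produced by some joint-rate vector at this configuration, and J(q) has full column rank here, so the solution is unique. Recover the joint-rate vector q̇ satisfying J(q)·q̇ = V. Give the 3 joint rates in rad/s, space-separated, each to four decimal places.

o_n = [-0.0254, 0.0380, 0.5527]
J₁: ẑ×o_n = [-0.0380, -0.0254, 0.0000], ω = ẑ
J2: z=[0.0000, 0.0000, 1.0000] o=[0.3101, -0.1129, 0.1200] → [-0.1509, -0.3355, 0.0000, 0.0000, 0.0000, 1.0000]
J3: z=[-0.3907, 0.9205, 0.0000] o=[0.6047, 0.0122, 0.4000] → [0.1406, 0.0597, 0.5699, -0.3907, 0.9205, 0.0000]
q̇ = J⁺·V = [0.2480, 0.0590, 0.9410]

0.2480 0.0590 0.9410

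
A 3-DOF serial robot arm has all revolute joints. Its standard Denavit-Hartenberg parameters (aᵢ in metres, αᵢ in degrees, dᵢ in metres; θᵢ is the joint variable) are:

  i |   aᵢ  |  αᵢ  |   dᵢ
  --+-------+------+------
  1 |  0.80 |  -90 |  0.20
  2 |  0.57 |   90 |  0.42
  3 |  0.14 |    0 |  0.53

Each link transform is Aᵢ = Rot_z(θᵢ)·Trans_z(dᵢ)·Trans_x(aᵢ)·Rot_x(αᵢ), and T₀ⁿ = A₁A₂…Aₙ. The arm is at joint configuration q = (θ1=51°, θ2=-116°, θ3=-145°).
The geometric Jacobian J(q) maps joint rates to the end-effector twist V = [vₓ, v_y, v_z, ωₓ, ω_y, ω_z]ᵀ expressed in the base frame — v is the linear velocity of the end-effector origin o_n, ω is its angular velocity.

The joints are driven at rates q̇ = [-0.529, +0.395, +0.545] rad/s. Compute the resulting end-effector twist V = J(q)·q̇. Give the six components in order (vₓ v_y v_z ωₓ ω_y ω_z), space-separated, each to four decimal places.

o_n = [-0.1859, 0.3102, 0.3769]
J₁: ẑ×o_n = [-0.3102, -0.1859, 0.0000], ω = ẑ
J2: z=[-0.7771, 0.6293, 0.0000] o=[0.5035, 0.6217, 0.2000] → [0.1113, 0.1375, 0.6760, -0.7771, 0.6293, 0.0000]
J3: z=[-0.5656, -0.6985, -0.4384] o=[0.0198, 0.6918, 0.7123] → [0.0670, -0.0995, 0.0722, -0.5656, -0.6985, -0.4384]
V = J·q̇ = [0.2446, 0.0984, 0.3063, -0.6152, -0.1321, -0.7679]

0.2446 0.0984 0.3063 -0.6152 -0.1321 -0.7679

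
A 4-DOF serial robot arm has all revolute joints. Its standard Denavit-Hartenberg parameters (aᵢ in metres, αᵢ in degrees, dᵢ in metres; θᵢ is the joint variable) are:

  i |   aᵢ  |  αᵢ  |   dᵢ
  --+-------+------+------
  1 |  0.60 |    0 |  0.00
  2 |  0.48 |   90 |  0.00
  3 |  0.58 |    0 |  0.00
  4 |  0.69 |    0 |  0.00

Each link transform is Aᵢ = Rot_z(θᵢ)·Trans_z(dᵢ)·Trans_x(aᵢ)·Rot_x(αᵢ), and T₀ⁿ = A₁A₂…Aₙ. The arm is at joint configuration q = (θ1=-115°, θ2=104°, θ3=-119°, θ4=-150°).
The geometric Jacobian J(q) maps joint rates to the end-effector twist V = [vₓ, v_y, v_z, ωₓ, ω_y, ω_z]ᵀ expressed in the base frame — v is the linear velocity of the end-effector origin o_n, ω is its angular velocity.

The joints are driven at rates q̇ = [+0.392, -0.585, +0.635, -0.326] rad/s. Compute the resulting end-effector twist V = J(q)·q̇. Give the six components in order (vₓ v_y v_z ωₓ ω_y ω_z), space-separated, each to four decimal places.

0.3132 -0.1556 -0.1823 -0.0590 -0.3033 -0.1930

o_n = [-0.0702, -0.5794, 0.1826]
J₁: ẑ×o_n = [0.5794, -0.0702, 0.0000], ω = ẑ
J2: z=[0.0000, 0.0000, 1.0000] o=[-0.2536, -0.5438, 0.0000] → [0.0356, 0.1833, -0.0000, 0.0000, 0.0000, 1.0000]
J3: z=[-0.1908, -0.9816, 0.0000] o=[0.2176, -0.6354, 0.0000] → [-0.1793, 0.0348, -0.2932, -0.1908, -0.9816, 0.0000]
J4: z=[-0.1908, -0.9816, 0.0000] o=[-0.0584, -0.5817, -0.5073] → [-0.6772, 0.1316, -0.0120, -0.1908, -0.9816, 0.0000]
V = J·q̇ = [0.3132, -0.1556, -0.1823, -0.0590, -0.3033, -0.1930]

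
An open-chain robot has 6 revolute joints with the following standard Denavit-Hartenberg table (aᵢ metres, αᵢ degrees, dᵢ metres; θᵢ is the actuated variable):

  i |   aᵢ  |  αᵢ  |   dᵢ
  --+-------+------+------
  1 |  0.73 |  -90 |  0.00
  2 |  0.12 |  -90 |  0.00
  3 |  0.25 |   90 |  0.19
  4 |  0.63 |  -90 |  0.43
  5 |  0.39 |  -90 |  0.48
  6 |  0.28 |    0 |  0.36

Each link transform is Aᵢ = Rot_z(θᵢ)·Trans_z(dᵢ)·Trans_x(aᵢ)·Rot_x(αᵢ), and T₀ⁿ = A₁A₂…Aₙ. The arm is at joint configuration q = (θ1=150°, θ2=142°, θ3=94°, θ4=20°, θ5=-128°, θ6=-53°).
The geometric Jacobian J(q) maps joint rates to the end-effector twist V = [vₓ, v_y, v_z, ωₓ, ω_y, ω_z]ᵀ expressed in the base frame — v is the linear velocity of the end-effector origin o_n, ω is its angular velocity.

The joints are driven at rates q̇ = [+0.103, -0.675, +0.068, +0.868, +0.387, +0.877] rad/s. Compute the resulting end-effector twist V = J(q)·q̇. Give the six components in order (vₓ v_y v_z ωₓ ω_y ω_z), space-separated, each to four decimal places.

0.0145 -0.4632 -1.0365 1.9346 0.3715 -0.2131

o_n = [1.0346, 0.1182, 0.1033]
J₁: ẑ×o_n = [-0.1182, 1.0346, 0.0000], ω = ẑ
J2: z=[-0.5000, -0.8660, 0.0000] o=[-0.6322, 0.3650, 0.0000] → [-0.0895, 0.0517, 1.5669, -0.5000, -0.8660, 0.0000]
J3: z=[0.5332, -0.3078, 0.7880] o=[-0.5503, 0.3177, -0.0739] → [0.1027, 1.1544, 0.3815, 0.5332, -0.3078, 0.7880]
J4: z=[0.7157, -0.3326, -0.6142] o=[-0.3362, 0.4821, 0.0866] → [-0.2291, -0.8539, 0.1956, 0.7157, -0.3326, -0.6142]
J5: z=[0.3467, -0.5941, 0.7258] o=[0.3535, 0.8004, 0.0177] → [0.4443, 0.4646, 0.1681, 0.3467, -0.5941, 0.7258]
J6: z=[0.9184, 0.3723, -0.1339] o=[0.5943, 0.2372, 0.1029] → [-0.0158, -0.0593, -0.2732, 0.9184, 0.3723, -0.1339]
V = J·q̇ = [0.0145, -0.4632, -1.0365, 1.9346, 0.3715, -0.2131]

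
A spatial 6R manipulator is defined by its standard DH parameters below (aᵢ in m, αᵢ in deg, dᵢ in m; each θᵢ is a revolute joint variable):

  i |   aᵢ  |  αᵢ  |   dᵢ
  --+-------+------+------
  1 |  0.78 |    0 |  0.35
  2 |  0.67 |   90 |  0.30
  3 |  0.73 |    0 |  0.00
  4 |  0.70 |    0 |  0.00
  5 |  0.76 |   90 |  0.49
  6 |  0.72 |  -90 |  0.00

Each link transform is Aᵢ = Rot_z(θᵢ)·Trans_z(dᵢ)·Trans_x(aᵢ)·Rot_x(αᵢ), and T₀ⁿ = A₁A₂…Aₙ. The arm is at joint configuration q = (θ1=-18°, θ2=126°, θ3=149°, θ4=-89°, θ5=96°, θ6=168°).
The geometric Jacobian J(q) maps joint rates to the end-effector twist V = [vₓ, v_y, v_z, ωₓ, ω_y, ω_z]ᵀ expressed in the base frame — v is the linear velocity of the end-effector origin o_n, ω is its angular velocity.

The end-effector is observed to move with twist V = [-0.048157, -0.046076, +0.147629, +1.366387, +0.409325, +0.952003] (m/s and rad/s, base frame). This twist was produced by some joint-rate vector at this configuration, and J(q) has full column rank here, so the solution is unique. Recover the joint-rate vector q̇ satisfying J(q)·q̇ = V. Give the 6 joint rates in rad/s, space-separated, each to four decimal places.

0.5130 0.5130 0.4060 0.9350 0.0850 -0.0810

o_n = [1.2441, 0.2832, 1.6549]
J₁: ẑ×o_n = [-0.2832, 1.2441, 0.0000], ω = ẑ
J2: z=[0.0000, 0.0000, 1.0000] o=[0.7418, -0.2410, 0.3500] → [-0.5242, 0.5023, 0.0000, 0.0000, 0.0000, 1.0000]
J3: z=[0.9511, 0.3090, 0.0000] o=[0.5348, 0.3962, 0.6500] → [0.3105, -0.9557, -0.3266, 0.9511, 0.3090, 0.0000]
J4: z=[0.9511, 0.3090, 0.0000] o=[0.7281, -0.1989, 1.0260] → [0.1943, -0.5981, 0.2991, 0.9511, 0.3090, 0.0000]
J5: z=[0.9511, 0.3090, 0.0000] o=[0.6200, 0.1339, 1.6322] → [0.0070, -0.0216, -0.0509, 0.9511, 0.3090, 0.0000]
J6: z=[-0.1257, 0.3868, 0.9135] o=[1.3006, -0.3750, 1.9413] → [-0.7121, -0.0876, -0.0609, -0.1257, 0.3868, 0.9135]
q̇ = J⁺·V = [0.5130, 0.5130, 0.4060, 0.9350, 0.0850, -0.0810]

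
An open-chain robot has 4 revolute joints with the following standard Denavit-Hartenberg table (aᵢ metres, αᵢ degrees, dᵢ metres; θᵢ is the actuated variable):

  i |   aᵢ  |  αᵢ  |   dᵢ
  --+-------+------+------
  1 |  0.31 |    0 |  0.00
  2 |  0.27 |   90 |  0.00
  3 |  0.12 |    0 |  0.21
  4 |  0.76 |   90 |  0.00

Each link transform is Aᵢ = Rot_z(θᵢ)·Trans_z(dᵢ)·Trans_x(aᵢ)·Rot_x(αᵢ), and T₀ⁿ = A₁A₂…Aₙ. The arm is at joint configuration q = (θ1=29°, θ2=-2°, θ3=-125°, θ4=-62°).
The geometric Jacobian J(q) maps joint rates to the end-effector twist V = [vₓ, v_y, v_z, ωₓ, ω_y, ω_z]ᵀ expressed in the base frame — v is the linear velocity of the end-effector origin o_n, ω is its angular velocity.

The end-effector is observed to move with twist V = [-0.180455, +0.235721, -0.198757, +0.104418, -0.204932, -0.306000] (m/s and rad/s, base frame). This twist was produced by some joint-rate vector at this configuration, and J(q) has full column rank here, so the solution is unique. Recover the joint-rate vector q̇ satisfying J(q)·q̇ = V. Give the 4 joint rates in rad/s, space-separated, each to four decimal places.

o_n = [-0.1264, -0.2880, -0.0057]
J₁: ẑ×o_n = [0.2880, -0.1264, 0.0000], ω = ẑ
J2: z=[0.0000, 0.0000, 1.0000] o=[0.2711, 0.1503, 0.0000] → [0.4382, -0.3975, 0.0000, 0.0000, 0.0000, 1.0000]
J3: z=[0.4540, -0.8910, 0.0000] o=[0.5117, 0.2729, 0.0000] → [0.0051, 0.0026, -0.8232, 0.4540, -0.8910, 0.0000]
J4: z=[0.4540, -0.8910, 0.0000] o=[0.5457, 0.0545, -0.0983] → [-0.0825, -0.0420, -0.7543, 0.4540, -0.8910, 0.0000]
q̇ = J⁺·V = [0.3960, -0.7020, 0.3670, -0.1370]

0.3960 -0.7020 0.3670 -0.1370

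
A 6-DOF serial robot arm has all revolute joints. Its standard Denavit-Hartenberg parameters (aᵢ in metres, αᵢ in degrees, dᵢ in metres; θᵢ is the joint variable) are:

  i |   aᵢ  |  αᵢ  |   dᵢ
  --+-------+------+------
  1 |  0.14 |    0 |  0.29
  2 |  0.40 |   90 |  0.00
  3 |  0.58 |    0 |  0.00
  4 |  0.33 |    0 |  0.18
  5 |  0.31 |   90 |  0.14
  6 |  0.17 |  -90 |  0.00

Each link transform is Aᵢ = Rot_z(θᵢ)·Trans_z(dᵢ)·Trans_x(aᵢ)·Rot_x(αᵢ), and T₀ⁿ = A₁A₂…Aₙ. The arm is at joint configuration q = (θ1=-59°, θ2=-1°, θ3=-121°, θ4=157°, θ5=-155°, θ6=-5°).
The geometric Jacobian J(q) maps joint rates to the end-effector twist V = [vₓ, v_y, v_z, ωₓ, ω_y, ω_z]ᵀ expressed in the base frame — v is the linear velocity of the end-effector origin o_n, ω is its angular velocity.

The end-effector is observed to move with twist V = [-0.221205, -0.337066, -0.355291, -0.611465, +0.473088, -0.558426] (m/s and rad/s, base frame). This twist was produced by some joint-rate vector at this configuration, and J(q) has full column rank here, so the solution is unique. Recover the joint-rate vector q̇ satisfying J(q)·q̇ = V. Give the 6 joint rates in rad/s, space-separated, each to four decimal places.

-0.6560 -0.2990 0.5470 -0.9710 0.7170 0.8180

o_n = [-0.1243, -0.3903, -0.4324]
J₁: ẑ×o_n = [0.3903, -0.1243, 0.0000], ω = ẑ
J2: z=[0.0000, 0.0000, 1.0000] o=[0.0721, -0.1200, 0.2900] → [0.2702, -0.1964, 0.0000, 0.0000, 0.0000, 1.0000]
J3: z=[-0.8660, -0.5000, 0.0000] o=[0.2721, -0.4664, 0.2900] → [0.3612, -0.6257, -0.2641, -0.8660, -0.5000, 0.0000]
J4: z=[-0.8660, -0.5000, 0.0000] o=[0.1227, -0.2077, -0.2072] → [0.1126, -0.1951, 0.0346, -0.8660, -0.5000, 0.0000]
J5: z=[-0.8660, -0.5000, 0.0000] o=[0.1003, -0.5289, -0.0132] → [0.2096, -0.3631, -0.2324, -0.8660, -0.5000, 0.0000]
J6: z=[-0.4373, 0.7574, 0.4848] o=[-0.0960, -0.4688, -0.2843] → [-0.1503, -0.0785, -0.0130, -0.4373, 0.7574, 0.4848]
q̇ = J⁺·V = [-0.6560, -0.2990, 0.5470, -0.9710, 0.7170, 0.8180]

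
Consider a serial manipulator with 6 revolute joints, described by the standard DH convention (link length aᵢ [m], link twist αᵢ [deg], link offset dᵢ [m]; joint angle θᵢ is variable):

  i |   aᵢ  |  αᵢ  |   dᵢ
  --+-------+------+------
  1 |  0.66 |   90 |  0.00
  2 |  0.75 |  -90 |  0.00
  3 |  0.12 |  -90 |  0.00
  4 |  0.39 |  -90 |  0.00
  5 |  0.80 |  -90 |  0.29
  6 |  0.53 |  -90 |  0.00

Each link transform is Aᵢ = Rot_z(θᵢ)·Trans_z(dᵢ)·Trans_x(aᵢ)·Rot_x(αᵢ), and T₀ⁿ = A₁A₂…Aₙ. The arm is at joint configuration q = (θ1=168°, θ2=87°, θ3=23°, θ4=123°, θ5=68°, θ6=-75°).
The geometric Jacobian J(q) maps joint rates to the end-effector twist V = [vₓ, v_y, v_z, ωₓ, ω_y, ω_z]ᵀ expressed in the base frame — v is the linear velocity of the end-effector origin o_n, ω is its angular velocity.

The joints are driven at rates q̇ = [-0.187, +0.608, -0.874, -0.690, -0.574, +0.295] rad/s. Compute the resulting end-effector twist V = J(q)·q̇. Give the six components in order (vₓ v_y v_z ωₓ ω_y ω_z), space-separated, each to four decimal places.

o_n = [-0.5928, 1.3257, 0.1994]
J₁: ẑ×o_n = [-1.3257, -0.5928, 0.0000], ω = ẑ
J2: z=[0.2079, 0.9781, 0.0000] o=[-0.6456, 0.1372, 0.0000] → [0.1950, -0.0415, 0.1955, 0.2079, 0.9781, 0.0000]
J3: z=[0.9768, -0.2076, 0.0523] o=[-0.6840, 0.1454, 0.7490] → [0.0523, 0.5416, 1.1719, 0.9768, -0.2076, 0.0523]
J4: z=[-0.1714, -0.9046, -0.3902] o=[-0.6994, 0.1007, 0.8593] → [1.0749, -0.1547, -0.1135, -0.1714, -0.9046, -0.3902]
J5: z=[0.6397, 0.1991, -0.7424] o=[-0.9916, 0.2477, 0.6469] → [0.7113, -0.0098, 0.6102, 0.6397, 0.1991, -0.7424]
J6: z=[0.7589, -0.0105, 0.6511] o=[-0.9035, 1.0894, 0.5578] → [-0.1501, 0.4744, 0.1826, 0.7589, -0.0105, 0.6511]
V = J·q̇ = [-0.8735, -0.1354, -1.1234, -0.7523, 1.2830, 0.6547]

-0.8735 -0.1354 -1.1234 -0.7523 1.2830 0.6547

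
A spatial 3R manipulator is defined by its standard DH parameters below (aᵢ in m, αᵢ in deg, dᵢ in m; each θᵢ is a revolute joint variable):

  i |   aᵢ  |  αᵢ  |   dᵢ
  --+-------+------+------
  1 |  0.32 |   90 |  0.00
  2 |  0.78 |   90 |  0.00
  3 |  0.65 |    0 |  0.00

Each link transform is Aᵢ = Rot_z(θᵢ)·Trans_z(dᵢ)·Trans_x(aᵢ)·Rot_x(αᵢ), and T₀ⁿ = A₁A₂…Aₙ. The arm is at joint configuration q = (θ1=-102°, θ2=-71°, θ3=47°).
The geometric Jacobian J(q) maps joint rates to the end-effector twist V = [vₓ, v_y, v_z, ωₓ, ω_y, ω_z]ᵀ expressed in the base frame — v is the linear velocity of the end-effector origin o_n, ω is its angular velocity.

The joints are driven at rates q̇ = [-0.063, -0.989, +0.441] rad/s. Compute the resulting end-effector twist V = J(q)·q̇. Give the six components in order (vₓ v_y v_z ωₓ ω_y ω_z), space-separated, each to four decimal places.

o_n = [-0.6143, -0.6037, -1.1567]
J₁: ẑ×o_n = [0.6037, -0.6143, 0.0000], ω = ẑ
J2: z=[-0.9781, 0.2079, 0.0000] o=[-0.0665, -0.3130, 0.0000] → [-0.2405, -1.1314, 0.3983, -0.9781, 0.2079, 0.0000]
J3: z=[0.1966, 0.9249, -0.3256] o=[-0.1193, -0.5614, -0.7375] → [-0.4014, 0.2436, 0.4495, 0.1966, 0.9249, -0.3256]
V = J·q̇ = [0.0228, 1.2650, -0.1957, 1.0541, 0.2022, -0.2066]

0.0228 1.2650 -0.1957 1.0541 0.2022 -0.2066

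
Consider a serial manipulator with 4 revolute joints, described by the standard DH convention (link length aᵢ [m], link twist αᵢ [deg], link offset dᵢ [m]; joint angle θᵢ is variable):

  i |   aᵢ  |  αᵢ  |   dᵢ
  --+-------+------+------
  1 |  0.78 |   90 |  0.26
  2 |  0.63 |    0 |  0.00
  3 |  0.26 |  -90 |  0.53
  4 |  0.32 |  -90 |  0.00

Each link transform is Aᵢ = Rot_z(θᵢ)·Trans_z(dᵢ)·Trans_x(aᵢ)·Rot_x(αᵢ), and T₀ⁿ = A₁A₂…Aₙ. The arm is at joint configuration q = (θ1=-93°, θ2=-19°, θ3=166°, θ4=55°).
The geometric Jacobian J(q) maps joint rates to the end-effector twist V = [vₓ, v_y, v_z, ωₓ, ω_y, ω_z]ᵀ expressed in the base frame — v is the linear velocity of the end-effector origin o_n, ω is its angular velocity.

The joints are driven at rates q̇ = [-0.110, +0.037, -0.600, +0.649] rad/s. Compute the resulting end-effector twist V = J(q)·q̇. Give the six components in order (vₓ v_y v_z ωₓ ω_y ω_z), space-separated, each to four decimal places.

-0.0047 -0.2569 0.1388 0.5807 0.3235 -0.6543

o_n = [-0.3200, -0.9883, 0.2965]
J₁: ẑ×o_n = [0.9883, -0.3200, 0.0000], ω = ẑ
J2: z=[-0.9986, 0.0523, 0.0000] o=[-0.0408, -0.7789, 0.2600] → [0.0019, 0.0364, 0.2237, -0.9986, 0.0523, 0.0000]
J3: z=[-0.9986, 0.0523, 0.0000] o=[-0.0720, -1.3738, 0.0549] → [0.0126, 0.2412, -0.3720, -0.9986, 0.0523, 0.0000]
J4: z=[0.0285, 0.5439, -0.8387] o=[-0.5899, -1.1283, 0.1965] → [0.1718, -0.2291, -0.1428, 0.0285, 0.5439, -0.8387]
V = J·q̇ = [-0.0047, -0.2569, 0.1388, 0.5807, 0.3235, -0.6543]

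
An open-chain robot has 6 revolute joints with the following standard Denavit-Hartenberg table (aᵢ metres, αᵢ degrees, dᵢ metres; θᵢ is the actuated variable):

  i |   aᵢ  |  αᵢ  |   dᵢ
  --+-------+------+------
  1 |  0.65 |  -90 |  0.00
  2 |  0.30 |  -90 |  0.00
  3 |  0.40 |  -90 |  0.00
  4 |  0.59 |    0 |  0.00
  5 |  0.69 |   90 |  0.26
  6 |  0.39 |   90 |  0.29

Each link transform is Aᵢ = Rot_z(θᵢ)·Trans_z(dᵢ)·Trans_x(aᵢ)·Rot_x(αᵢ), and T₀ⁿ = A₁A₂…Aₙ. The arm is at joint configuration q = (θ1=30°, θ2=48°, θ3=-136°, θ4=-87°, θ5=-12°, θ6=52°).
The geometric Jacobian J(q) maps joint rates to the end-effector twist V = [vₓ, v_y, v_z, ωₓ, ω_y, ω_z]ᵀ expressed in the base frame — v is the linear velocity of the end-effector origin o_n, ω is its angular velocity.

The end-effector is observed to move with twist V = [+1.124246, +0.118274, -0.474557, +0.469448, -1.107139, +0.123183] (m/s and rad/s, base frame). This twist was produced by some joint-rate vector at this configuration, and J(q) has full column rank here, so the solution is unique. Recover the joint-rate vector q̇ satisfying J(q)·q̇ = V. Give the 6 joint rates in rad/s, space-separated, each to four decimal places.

0.6370 -0.2970 0.5840 -0.3610 -0.0870 0.8370

o_n = [-0.1793, 0.3668, -1.4950]
J₁: ẑ×o_n = [-0.3668, -0.1793, 0.0000], ω = ẑ
J2: z=[-0.5000, 0.8660, 0.0000] o=[0.5629, 0.3250, 0.0000] → [-1.2947, -0.7475, 0.6219, -0.5000, 0.8660, 0.0000]
J3: z=[-0.6436, -0.3716, -0.6691] o=[0.7368, 0.4254, -0.2229] → [0.4335, -0.2057, -0.3027, -0.6436, -0.3716, -0.6691]
J4: z=[0.0429, 0.8554, -0.5162] o=[0.4311, 0.5697, -0.0091] → [-1.3757, 0.3788, 0.5134, 0.0429, 0.8554, -0.5162]
J5: z=[0.0429, 0.8554, -0.5162] o=[0.0283, 0.3620, -0.3869] → [-0.9453, 0.1547, 0.1778, 0.0429, 0.8554, -0.5162]
J6: z=[0.8554, -0.2984, -0.4233] o=[-0.3167, 0.2922, -1.0348] → [0.1689, 0.3355, 0.1049, 0.8554, -0.2984, -0.4233]
q̇ = J⁺·V = [0.6370, -0.2970, 0.5840, -0.3610, -0.0870, 0.8370]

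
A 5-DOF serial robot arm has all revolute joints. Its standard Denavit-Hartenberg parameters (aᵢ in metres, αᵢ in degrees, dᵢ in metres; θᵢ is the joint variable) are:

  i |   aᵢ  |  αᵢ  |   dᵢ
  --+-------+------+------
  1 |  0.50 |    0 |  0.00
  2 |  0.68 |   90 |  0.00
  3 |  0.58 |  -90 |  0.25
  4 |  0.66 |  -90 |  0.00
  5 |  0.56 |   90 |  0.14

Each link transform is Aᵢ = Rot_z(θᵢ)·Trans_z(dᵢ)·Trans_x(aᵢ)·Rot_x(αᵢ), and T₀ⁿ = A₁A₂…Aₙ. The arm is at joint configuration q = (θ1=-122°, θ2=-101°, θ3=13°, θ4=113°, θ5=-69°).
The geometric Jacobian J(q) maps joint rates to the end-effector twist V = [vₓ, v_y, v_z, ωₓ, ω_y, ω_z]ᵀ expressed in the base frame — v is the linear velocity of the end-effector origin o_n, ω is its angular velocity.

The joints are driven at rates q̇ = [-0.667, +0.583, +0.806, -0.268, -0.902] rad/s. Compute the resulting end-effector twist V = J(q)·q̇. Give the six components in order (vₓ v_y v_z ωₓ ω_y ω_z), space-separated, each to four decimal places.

o_n = [-1.0906, -0.3207, 0.5352]
J₁: ẑ×o_n = [0.3207, -1.0906, 0.0000], ω = ẑ
J2: z=[0.0000, 0.0000, 1.0000] o=[-0.2650, -0.4240, 0.0000] → [-0.1033, -0.8257, 0.0000, 0.0000, 0.0000, 1.0000]
J3: z=[0.6820, 0.7314, 0.0000] o=[-0.7623, 0.0397, 0.0000] → [0.3914, -0.3650, -0.0057, 0.6820, 0.7314, 0.0000]
J4: z=[0.1645, -0.1534, 0.9744] o=[-1.0051, 0.6080, 0.1305] → [0.8428, -0.1499, -0.1659, 0.1645, -0.1534, 0.9744]
J5: z=[0.9224, -0.3259, -0.2071] o=[-1.2357, -0.0077, 0.0725] → [-0.2157, -0.4569, -0.2415, 0.9224, -0.3259, -0.2071]
V = J·q̇ = [0.0100, 0.4042, 0.2577, -0.3264, 0.9246, -0.1584]

0.0100 0.4042 0.2577 -0.3264 0.9246 -0.1584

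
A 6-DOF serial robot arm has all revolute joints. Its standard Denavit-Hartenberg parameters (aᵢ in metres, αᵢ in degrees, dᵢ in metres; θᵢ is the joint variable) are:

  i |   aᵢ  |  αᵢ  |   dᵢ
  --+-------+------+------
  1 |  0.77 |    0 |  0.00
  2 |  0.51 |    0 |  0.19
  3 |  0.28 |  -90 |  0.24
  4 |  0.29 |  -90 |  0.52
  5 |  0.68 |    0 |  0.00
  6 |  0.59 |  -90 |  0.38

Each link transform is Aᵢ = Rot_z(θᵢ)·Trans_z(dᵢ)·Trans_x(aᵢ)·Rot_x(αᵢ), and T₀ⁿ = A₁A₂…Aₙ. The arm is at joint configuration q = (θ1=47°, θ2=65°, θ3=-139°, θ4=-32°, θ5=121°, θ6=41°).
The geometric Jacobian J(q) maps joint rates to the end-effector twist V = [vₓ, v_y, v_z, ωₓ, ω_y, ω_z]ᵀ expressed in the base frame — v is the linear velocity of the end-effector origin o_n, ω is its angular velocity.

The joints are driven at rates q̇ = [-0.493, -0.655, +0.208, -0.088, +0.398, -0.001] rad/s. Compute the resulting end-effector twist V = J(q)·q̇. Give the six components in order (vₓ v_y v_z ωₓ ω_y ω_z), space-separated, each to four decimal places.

0.6201 0.5171 -0.1899 0.1475 -0.1739 -1.2767

o_n = [0.1822, 0.8382, -0.2215]
J₁: ẑ×o_n = [-0.8382, 0.1822, 0.0000], ω = ẑ
J2: z=[0.0000, 0.0000, 1.0000] o=[0.5251, 0.5631, 0.0000] → [-0.2751, -0.3430, 0.0000, 0.0000, 0.0000, 1.0000]
J3: z=[0.0000, 0.0000, 1.0000] o=[0.3341, 1.0360, 0.1900] → [0.1978, -0.1519, 0.0000, 0.0000, 0.0000, 1.0000]
J4: z=[0.4540, 0.8910, 0.0000] o=[0.5836, 0.9089, 0.4300] → [-0.5805, 0.2958, 0.3256, 0.4540, 0.8910, 0.0000]
J5: z=[0.4722, -0.2406, -0.8480] o=[1.0388, 1.2606, 0.5837] → [-0.1644, 1.1066, -0.4055, 0.4722, -0.2406, -0.8480]
J6: z=[0.4722, -0.2406, -0.8480] o=[0.5095, 0.8761, 0.3981] → [0.1170, 0.5702, -0.0966, 0.4722, -0.2406, -0.8480]
V = J·q̇ = [0.6201, 0.5171, -0.1899, 0.1475, -0.1739, -1.2767]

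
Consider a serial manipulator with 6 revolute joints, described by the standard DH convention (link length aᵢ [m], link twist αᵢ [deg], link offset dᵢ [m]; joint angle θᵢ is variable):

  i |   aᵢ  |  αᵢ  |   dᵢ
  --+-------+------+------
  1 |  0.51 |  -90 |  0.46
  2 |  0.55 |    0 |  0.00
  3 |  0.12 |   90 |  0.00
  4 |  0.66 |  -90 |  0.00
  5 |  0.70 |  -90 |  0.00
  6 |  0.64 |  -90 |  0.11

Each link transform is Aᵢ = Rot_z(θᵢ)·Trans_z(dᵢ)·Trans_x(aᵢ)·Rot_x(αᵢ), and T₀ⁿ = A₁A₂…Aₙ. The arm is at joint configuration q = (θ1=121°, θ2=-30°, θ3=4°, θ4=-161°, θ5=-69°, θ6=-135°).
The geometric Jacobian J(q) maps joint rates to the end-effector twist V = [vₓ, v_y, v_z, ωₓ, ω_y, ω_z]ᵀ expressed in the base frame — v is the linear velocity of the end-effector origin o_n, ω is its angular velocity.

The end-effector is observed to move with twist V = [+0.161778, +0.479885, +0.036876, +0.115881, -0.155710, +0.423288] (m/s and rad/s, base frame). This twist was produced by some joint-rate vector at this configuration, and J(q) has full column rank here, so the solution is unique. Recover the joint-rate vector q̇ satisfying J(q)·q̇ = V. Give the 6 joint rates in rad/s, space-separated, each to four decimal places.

o_n = [0.3885, 0.7224, 0.6715]
J₁: ẑ×o_n = [-0.7224, 0.3885, 0.0000], ω = ẑ
J2: z=[-0.8572, -0.5150, 0.0000] o=[-0.2627, 0.4372, 0.4600] → [-0.1089, 0.1813, 0.0909, -0.8572, -0.5150, 0.0000]
J3: z=[-0.8572, -0.5150, 0.0000] o=[-0.5080, 0.8454, 0.7350] → [0.0327, -0.0544, 0.5672, -0.8572, -0.5150, 0.0000]
J4: z=[0.2258, -0.3758, 0.8988] o=[-0.5635, 0.9379, 0.7876] → [0.2373, 0.8819, 0.3091, 0.2258, -0.3758, 0.8988]
J5: z=[0.6598, 0.7378, 0.1427] o=[-0.0905, 0.5678, 0.5140] → [0.0941, -0.0355, -0.2514, 0.6598, 0.7378, 0.1427]
J6: z=[0.5882, -0.3889, -0.7091] o=[0.2369, 0.1816, 0.9974] → [0.5102, 0.0842, 0.3771, 0.5882, -0.3889, -0.7091]
q̇ = J⁺·V = [-0.1260, 0.1940, -0.2130, 0.5540, 0.0220, -0.0680]

-0.1260 0.1940 -0.2130 0.5540 0.0220 -0.0680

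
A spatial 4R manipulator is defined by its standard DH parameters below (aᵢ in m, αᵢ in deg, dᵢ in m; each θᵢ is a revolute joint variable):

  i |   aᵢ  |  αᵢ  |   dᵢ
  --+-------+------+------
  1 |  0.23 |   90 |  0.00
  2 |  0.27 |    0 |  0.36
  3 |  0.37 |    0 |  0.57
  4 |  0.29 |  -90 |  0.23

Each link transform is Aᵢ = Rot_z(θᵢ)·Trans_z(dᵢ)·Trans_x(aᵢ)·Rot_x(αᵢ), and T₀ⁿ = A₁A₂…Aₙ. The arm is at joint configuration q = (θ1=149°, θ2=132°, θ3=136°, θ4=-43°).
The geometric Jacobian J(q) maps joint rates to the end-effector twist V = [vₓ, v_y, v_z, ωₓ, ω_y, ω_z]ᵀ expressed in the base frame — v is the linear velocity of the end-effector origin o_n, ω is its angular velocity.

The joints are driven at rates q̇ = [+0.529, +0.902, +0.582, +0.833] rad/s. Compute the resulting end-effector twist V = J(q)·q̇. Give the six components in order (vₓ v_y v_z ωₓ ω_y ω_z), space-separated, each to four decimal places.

o_n = [0.7420, 0.9075, -0.3742]
J₁: ẑ×o_n = [-0.9075, 0.7420, 0.0000], ω = ẑ
J2: z=[0.5150, 0.8572, 0.0000] o=[-0.1971, 0.1185, 0.0000] → [-0.3207, 0.1927, -0.3986, 0.5150, 0.8572, 0.0000]
J3: z=[0.5150, 0.8572, 0.0000] o=[0.1431, 0.3340, 0.2006] → [-0.4927, 0.2961, -0.2180, 0.5150, 0.8572, 0.0000]
J4: z=[0.5150, 0.8572, 0.0000] o=[0.4478, 0.8159, -0.1691] → [-0.1758, 0.1056, -0.2051, 0.5150, 0.8572, 0.0000]
V = J·q̇ = [-1.2025, 0.8266, -0.6572, 1.1933, 1.9861, 0.5290]

-1.2025 0.8266 -0.6572 1.1933 1.9861 0.5290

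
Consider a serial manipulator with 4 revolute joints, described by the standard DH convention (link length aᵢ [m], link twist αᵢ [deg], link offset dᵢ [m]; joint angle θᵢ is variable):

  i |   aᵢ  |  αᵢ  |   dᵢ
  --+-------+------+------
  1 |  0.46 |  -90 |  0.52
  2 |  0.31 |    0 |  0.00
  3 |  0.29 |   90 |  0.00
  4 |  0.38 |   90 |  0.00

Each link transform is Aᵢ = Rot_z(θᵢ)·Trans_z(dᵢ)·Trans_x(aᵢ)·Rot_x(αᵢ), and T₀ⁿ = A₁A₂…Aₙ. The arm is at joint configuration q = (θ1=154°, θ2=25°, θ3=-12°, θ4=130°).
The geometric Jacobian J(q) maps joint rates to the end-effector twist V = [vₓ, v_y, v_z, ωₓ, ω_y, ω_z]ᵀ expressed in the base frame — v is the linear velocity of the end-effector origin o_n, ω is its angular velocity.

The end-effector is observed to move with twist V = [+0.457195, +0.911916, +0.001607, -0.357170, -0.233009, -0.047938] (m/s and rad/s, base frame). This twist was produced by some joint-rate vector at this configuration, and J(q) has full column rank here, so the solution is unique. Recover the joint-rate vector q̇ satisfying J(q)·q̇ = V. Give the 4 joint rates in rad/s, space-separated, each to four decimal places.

-0.9960 0.1630 0.2030 0.9730

o_n = [-0.8336, 0.0827, 0.3787]
J₁: ẑ×o_n = [-0.0827, -0.8336, 0.0000], ω = ẑ
J2: z=[-0.4384, -0.8988, 0.0000] o=[-0.4134, 0.2017, 0.5200] → [0.1270, -0.0619, -0.3255, -0.4384, -0.8988, 0.0000]
J3: z=[-0.4384, -0.8988, 0.0000] o=[-0.6660, 0.3248, 0.3890] → [0.0092, -0.0045, -0.0446, -0.4384, -0.8988, 0.0000]
J4: z=[-0.2022, 0.0986, 0.9744] o=[-0.9199, 0.4487, 0.3238] → [0.3620, 0.0952, 0.0655, -0.2022, 0.0986, 0.9744]
q̇ = J⁺·V = [-0.9960, 0.1630, 0.2030, 0.9730]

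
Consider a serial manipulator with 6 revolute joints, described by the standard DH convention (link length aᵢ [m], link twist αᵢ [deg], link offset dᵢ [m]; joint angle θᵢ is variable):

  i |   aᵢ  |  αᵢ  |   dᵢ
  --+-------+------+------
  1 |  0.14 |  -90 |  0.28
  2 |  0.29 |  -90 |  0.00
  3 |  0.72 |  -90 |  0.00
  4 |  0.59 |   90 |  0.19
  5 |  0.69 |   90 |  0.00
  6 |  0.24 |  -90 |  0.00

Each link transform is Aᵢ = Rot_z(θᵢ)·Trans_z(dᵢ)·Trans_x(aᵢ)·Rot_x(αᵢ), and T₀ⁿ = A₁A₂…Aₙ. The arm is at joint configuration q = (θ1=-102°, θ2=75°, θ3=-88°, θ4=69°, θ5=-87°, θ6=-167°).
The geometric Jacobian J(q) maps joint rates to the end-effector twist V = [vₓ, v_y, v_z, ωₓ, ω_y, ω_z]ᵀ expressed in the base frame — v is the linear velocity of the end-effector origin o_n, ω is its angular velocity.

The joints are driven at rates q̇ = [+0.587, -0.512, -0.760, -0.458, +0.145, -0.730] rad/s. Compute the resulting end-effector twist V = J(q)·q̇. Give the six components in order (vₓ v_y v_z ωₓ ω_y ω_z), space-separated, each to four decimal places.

o_n = [0.7276, -0.8976, 0.3796]
J₁: ẑ×o_n = [0.8976, 0.7276, -0.0000], ω = ẑ
J2: z=[0.9781, -0.2079, 0.0000] o=[-0.0291, -0.1369, 0.2800] → [-0.0207, -0.0974, -0.5867, 0.9781, -0.2079, 0.0000]
J3: z=[0.2008, 0.9448, -0.2588] o=[-0.0447, -0.2104, -0.0001] → [0.1809, -0.2761, -0.8677, 0.2008, 0.9448, -0.2588]
J4: z=[-0.0879, -0.2458, -0.9653] o=[0.6578, -0.3663, -0.0244] → [-0.6121, -0.0319, 0.0639, -0.0879, -0.2458, -0.9653]
J5: z=[0.9828, 0.1364, -0.1242] o=[0.7367, -0.9792, -0.0724] → [0.0718, -0.4430, 0.0815, 0.9828, 0.1364, -0.1242]
J6: z=[-0.1573, 0.9712, -0.1787] o=[0.8032, -0.8446, 0.6011] → [-0.2246, -0.0213, 0.0817, -0.1573, 0.9712, -0.1787]
V = J·q̇ = [0.8547, 0.6528, 0.8827, -0.3558, -1.1883, 1.3383]

0.8547 0.6528 0.8827 -0.3558 -1.1883 1.3383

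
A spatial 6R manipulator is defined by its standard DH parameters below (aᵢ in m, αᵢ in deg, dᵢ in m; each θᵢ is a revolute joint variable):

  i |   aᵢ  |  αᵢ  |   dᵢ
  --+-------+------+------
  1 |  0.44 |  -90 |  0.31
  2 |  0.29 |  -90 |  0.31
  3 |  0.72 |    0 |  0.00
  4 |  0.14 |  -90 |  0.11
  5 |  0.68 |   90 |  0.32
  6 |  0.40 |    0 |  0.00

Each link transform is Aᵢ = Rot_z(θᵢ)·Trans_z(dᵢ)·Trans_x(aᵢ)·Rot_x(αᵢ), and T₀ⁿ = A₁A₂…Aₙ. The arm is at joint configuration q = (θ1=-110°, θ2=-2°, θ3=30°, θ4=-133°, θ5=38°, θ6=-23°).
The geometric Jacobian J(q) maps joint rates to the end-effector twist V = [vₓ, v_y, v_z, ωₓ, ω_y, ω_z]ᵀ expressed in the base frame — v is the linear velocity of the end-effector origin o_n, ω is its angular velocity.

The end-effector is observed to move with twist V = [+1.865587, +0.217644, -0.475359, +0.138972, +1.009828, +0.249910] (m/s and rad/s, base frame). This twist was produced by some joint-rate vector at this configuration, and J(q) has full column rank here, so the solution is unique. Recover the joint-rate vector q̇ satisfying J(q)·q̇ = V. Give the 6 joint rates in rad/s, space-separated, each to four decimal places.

o_n = [0.4355, -1.5170, 0.8749]
J₁: ẑ×o_n = [1.5170, 0.4355, -0.0000], ω = ẑ
J2: z=[0.9397, -0.3420, 0.0000] o=[-0.1505, -0.4135, 0.3100] → [-0.1932, -0.5308, -0.8365, 0.9397, -0.3420, 0.0000]
J3: z=[-0.0119, -0.0328, -0.9994] o=[0.0417, -0.7918, 0.3201] → [-0.7429, -0.3869, 0.0216, -0.0119, -0.0328, -0.9994]
J4: z=[-0.0119, -0.0328, -0.9994] o=[-0.5097, -1.2543, 0.3419] → [-0.2800, -0.9383, 0.0341, -0.0119, -0.0328, -0.9994]
J5: z=[-0.1217, -0.9920, 0.0340] o=[-0.3721, -1.2750, 0.2308] → [-0.6306, 0.1058, 0.8306, -0.1217, -0.9920, 0.0340]
J6: z=[0.6016, -0.1010, -0.7924] o=[0.1258, -1.6441, 0.6559] → [0.0786, -0.3771, 0.1077, 0.6016, -0.1010, -0.7924]
q̇ = J⁺·V = [0.8480, -0.3200, 0.2070, -0.0680, -0.9670, 0.5380]

0.8480 -0.3200 0.2070 -0.0680 -0.9670 0.5380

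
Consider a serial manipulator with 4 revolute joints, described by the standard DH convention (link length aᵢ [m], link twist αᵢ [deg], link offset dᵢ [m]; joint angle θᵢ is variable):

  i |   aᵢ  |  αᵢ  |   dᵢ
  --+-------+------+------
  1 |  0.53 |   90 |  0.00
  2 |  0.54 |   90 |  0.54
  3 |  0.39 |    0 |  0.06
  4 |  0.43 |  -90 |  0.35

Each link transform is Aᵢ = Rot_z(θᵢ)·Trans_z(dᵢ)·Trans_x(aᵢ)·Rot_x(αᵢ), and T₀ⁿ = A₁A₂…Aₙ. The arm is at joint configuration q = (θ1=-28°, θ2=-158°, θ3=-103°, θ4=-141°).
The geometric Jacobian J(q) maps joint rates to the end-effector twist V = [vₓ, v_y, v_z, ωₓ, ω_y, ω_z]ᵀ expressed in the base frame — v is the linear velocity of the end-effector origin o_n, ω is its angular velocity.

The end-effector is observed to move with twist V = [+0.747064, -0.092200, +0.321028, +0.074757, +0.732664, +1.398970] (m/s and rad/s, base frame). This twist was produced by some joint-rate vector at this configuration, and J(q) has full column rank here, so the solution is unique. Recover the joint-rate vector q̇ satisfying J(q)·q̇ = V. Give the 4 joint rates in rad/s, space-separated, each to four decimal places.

o_n = [-0.1401, -0.5444, 0.2813]
J₁: ẑ×o_n = [0.5444, -0.1401, 0.0000], ω = ẑ
J2: z=[-0.4695, -0.8829, 0.0000] o=[0.4680, -0.2488, 0.0000] → [-0.2484, 0.1321, -0.3982, -0.4695, -0.8829, 0.0000]
J3: z=[-0.3308, 0.1759, 0.9272] o=[-0.2276, -0.4906, -0.2023] → [0.1350, 0.2411, 0.0024, -0.3308, 0.1759, 0.9272]
J4: z=[-0.3308, 0.1759, 0.9272] o=[0.0028, -0.1827, -0.1138] → [0.4049, -0.0018, 0.1448, -0.3308, 0.1759, 0.9272]
q̇ = J⁺·V = [0.7110, -0.6820, 0.4070, 0.3350]

0.7110 -0.6820 0.4070 0.3350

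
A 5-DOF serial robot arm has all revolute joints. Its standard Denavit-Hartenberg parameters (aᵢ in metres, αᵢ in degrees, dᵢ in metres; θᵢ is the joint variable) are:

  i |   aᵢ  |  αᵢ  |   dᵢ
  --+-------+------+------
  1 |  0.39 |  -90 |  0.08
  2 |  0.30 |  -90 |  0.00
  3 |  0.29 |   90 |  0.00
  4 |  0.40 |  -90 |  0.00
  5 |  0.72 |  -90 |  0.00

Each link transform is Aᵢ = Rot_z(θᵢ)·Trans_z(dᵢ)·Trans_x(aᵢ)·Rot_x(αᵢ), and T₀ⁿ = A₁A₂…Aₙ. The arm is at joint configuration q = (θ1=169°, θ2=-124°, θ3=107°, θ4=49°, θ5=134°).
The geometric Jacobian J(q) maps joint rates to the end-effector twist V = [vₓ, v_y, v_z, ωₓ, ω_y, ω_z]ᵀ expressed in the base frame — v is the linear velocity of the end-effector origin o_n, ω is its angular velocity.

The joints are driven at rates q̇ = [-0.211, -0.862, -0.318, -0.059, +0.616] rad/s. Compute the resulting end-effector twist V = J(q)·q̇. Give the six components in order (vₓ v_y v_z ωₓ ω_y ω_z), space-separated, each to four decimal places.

0.2254 0.1231 0.2520 0.0499 0.3980 -0.0969

o_n = [-0.4525, 0.1522, -0.1785]
J₁: ẑ×o_n = [-0.1522, -0.4525, 0.0000], ω = ẑ
J2: z=[-0.1908, -0.9816, 0.0000] o=[-0.3828, 0.0744, 0.0800] → [0.2538, -0.0493, -0.0832, -0.1908, -0.9816, 0.0000]
J3: z=[-0.8138, 0.1582, 0.5592] o=[-0.2182, 0.0424, 0.3287] → [-0.1416, -0.5438, -0.0523, -0.8138, 0.1582, 0.5592]
J4: z=[0.5807, 0.1850, 0.7928] o=[-0.2118, 0.3237, 0.2584] → [0.0551, 0.0629, -0.0551, 0.5807, 0.1850, 0.7928]
J5: z=[-0.5505, -0.6282, 0.5498] o=[-0.4517, 0.6260, 0.3636] → [0.6011, -0.2989, 0.2603, -0.5505, -0.6282, 0.5498]
V = J·q̇ = [0.2254, 0.1231, 0.2520, 0.0499, 0.3980, -0.0969]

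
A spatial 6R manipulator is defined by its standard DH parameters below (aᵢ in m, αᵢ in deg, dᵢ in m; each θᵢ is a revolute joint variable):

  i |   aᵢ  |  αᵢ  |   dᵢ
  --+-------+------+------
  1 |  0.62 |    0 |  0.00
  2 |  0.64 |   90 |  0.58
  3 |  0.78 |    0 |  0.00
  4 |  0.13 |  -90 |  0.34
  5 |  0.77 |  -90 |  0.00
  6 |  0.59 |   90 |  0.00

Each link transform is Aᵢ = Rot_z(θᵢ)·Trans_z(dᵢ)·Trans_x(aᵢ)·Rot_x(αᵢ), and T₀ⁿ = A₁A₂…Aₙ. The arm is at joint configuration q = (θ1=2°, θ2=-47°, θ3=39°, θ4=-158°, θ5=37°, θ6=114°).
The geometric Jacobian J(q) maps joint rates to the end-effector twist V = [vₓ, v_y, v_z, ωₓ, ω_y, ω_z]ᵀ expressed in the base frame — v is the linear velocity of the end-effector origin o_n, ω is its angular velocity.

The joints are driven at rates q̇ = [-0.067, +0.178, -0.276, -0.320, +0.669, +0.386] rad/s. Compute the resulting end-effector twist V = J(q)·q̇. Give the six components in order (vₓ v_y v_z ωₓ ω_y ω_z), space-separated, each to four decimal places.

0.3439 -0.0811 0.5606 1.1328 0.1460 -0.0102

o_n = [0.9629, -0.3514, 0.8483]
J₁: ẑ×o_n = [0.3514, 0.9629, -0.0000], ω = ẑ
J2: z=[0.0000, 0.0000, 1.0000] o=[0.6196, 0.0216, 0.0000] → [0.3730, 0.3433, -0.0000, 0.0000, 0.0000, 1.0000]
J3: z=[-0.7071, -0.7071, 0.0000] o=[1.0722, -0.4309, 0.5800] → [-0.1897, 0.1897, -0.1335, -0.7071, -0.7071, 0.0000]
J4: z=[-0.7071, -0.7071, 0.0000] o=[1.5008, -0.8595, 1.0709] → [0.1574, -0.1574, -0.7397, -0.7071, -0.7071, 0.0000]
J5: z=[0.6184, -0.6184, -0.4848] o=[1.2158, -1.0554, 0.9572] → [0.4087, 0.1900, 0.2790, 0.6184, -0.6184, -0.4848]
J6: z=[0.7710, 0.3584, 0.5264] o=[1.3327, -0.5169, 0.4193] → [0.0666, -0.5253, 0.2601, 0.7710, 0.3584, 0.5264]
V = J·q̇ = [0.3439, -0.0811, 0.5606, 1.1328, 0.1460, -0.0102]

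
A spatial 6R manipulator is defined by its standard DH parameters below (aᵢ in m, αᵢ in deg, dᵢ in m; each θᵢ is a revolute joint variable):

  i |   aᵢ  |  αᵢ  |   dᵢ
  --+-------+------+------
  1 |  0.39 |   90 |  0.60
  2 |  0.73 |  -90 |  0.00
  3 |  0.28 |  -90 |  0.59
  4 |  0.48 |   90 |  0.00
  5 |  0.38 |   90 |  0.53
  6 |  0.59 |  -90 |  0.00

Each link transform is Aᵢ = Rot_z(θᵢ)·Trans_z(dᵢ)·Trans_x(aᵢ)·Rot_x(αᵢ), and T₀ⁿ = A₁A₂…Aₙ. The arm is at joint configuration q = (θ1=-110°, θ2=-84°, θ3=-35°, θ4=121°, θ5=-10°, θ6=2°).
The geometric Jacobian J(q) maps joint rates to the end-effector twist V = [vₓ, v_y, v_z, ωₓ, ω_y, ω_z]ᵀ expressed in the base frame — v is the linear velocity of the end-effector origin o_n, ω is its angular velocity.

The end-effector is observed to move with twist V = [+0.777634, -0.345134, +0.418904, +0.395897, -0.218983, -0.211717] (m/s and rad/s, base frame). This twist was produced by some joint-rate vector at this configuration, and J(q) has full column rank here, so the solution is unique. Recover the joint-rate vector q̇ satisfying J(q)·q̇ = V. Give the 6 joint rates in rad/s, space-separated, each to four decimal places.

0.8990 -0.1970 0.4880 0.4880 0.9330 -0.3600

o_n = [0.0212, 0.4831, -0.1370]
J₁: ẑ×o_n = [-0.4831, 0.0212, 0.0000], ω = ẑ
J2: z=[-0.9397, 0.3420, 0.0000] o=[-0.1334, -0.3665, 0.6000] → [-0.2521, -0.6926, -0.8512, -0.9397, 0.3420, 0.0000]
J3: z=[-0.3401, -0.9345, 0.1045] o=[-0.1595, -0.4382, -0.1260] → [-0.0860, 0.0151, -0.1445, -0.3401, -0.9345, 0.1045]
J4: z=[0.7492, -0.3365, -0.5704] o=[-0.5193, -0.9572, -0.2924] → [0.7692, -0.4247, 1.2609, 0.7492, -0.3365, -0.5704]
J5: z=[-0.3119, 0.5805, -0.7521] o=[-0.2389, -0.6013, -0.1340] → [0.8138, -0.1965, -0.4892, -0.3119, 0.5805, -0.7521]
J6: z=[-0.8393, 0.2026, 0.5045] o=[-0.2350, 0.0061, -0.3715] → [-0.1931, 0.3261, -0.4522, -0.8393, 0.2026, 0.5045]
q̇ = J⁺·V = [0.8990, -0.1970, 0.4880, 0.4880, 0.9330, -0.3600]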